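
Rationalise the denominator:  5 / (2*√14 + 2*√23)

(-5*√14 + 5*√23)/18

Multiply numerator and denominator by -2*√14 + 2*√23.
Denominator becomes 36; numerator becomes -10*√14 + 10*√23.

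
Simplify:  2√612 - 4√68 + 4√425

2√612 = 12*√17; 4√68 = 8*√17; 4√425 = 20*√17
Combine: (12 - 8 + 20)·√17 = 24*√17

24*√17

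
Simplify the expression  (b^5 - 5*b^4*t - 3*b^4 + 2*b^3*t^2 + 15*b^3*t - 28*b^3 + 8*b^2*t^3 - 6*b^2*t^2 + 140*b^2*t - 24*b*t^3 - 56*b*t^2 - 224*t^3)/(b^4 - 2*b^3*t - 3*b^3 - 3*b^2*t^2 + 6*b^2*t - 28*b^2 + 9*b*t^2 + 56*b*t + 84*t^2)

(-b^2 + 6*b*t - 8*t^2)/(-b + 3*t)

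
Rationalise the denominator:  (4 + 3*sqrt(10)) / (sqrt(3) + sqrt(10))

(-3*sqrt(30) - 4*sqrt(3) + 4*sqrt(10) + 30)/7

Multiply numerator and denominator by -sqrt(3) + sqrt(10).
Denominator becomes 7; numerator becomes -3*sqrt(30) - 4*sqrt(3) + 4*sqrt(10) + 30.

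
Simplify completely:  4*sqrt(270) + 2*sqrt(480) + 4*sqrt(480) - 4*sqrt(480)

20*sqrt(30)

4*sqrt(270) = 12*sqrt(30); 2*sqrt(480) = 8*sqrt(30); 4*sqrt(480) = 16*sqrt(30); 4*sqrt(480) = 16*sqrt(30)
Combine: (12 + 8 + 16 - 16)·sqrt(30) = 20*sqrt(30)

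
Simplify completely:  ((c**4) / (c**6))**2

c**(-4)

Inside the bracket: (c**-2)
Raise to the power 2: (c**-4)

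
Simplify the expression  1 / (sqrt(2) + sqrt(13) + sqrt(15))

(-sqrt(390) + 2*sqrt(13) + 13*sqrt(2))/52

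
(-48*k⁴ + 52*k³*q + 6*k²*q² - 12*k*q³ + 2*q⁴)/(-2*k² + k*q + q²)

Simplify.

24*k² - 14*k*q + 2*q²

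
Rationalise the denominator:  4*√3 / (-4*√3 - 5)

(-48 + 20*√3)/23

Multiply numerator and denominator by -5 + 4*√3.
Denominator becomes -23; numerator becomes -20*√3 + 48.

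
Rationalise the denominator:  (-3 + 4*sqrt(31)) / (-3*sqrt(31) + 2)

(-366 + sqrt(31))/275

Multiply numerator and denominator by 2 + 3*sqrt(31).
Denominator becomes -275; numerator becomes -sqrt(31) + 366.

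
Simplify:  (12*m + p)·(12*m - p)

144*m² - p²

Product of conjugates: (P+Q)(P-Q) = P^2 - Q^2.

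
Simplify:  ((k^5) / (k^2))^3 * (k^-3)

k^6

Inside the bracket: k^3
Raise to the power 3: k^9
Multiply by (k^-3): add exponents.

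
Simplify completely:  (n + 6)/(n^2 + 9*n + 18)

Factor: n^2 + 9*n + 18 = (n + 6)*(n + 3)
Cancel the common factor (n + 6).

1/(n + 3)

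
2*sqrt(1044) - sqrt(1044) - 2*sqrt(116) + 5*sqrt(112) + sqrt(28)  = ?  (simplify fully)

2*sqrt(1044) = 12*sqrt(29); sqrt(1044) = 6*sqrt(29); 2*sqrt(116) = 4*sqrt(29); 5*sqrt(112) = 20*sqrt(7); sqrt(28) = 2*sqrt(7)

2*sqrt(29) + 22*sqrt(7)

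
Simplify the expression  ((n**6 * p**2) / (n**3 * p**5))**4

n**12/p**12

Inside the bracket: n**3 * (p**-3)
Raise to the power 4: n**12 * (p**-12)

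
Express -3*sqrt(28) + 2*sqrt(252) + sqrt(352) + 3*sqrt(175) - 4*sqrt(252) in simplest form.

3*sqrt(28) = 6*sqrt(7); 2*sqrt(252) = 12*sqrt(7); sqrt(352) = 4*sqrt(22); 3*sqrt(175) = 15*sqrt(7); 4*sqrt(252) = 24*sqrt(7)

-3*sqrt(7) + 4*sqrt(22)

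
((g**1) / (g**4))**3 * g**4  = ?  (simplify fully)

g**(-5)

Inside the bracket: (g**-3)
Raise to the power 3: (g**-9)
Multiply by g**4: add exponents.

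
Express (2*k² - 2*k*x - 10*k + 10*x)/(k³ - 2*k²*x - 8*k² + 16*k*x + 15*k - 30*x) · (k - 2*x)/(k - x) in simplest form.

2/(k - 3)

Factor: 2*k² - 2*k*x - 10*k + 10*x = 2·(k - x)·(k - 5);  k³ - 2*k²*x - 8*k² + 16*k*x + 15*k - 30*x = (k - 2*x)·(k - 3)·(k - 5)
Cancel the common factors (k - 2*x), (k - x), (k - 5).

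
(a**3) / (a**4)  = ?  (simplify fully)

Quotient: (a**-1)

1/a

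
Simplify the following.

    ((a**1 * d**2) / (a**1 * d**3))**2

d**(-2)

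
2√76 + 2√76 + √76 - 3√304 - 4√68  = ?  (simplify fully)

2√76 = 4*√19; 2√76 = 4*√19; √76 = 2*√19; 3√304 = 12*√19; 4√68 = 8*√17

-8*√17 - 2*√19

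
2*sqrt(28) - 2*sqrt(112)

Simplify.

-4*sqrt(7)

2*sqrt(28) = 4*sqrt(7); 2*sqrt(112) = 8*sqrt(7)
Combine: (4 - 8)·sqrt(7) = -4*sqrt(7)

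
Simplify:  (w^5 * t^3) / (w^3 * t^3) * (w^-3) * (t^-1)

Quotient: w^2
Multiply by (w^-3) * (t^-1): add exponents.

1/(t*w)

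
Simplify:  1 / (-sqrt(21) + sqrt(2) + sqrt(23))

(-2*sqrt(21) + 21*sqrt(2) + sqrt(966))/84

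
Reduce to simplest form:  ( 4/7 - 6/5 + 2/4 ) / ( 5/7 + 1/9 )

-81/520

Numerator: 4/7 - 6/5 + 2/4 = -9/70
Denominator: 5/7 + 1/9 = 52/63
Divide: (-9/70) · (63/52) = -81/520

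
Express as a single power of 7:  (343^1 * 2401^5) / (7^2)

343^1 = 7^3; 2401^5 = 7^20; 7^2 = 7^2
Combine exponents: 7^21

7^21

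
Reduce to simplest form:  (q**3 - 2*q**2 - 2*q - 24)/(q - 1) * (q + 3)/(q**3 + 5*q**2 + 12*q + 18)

(q - 4)/(q - 1)

Factor: q**3 - 2*q**2 - 2*q - 24 = (q**2 + 2*q + 6)*(q - 4);  q**3 + 5*q**2 + 12*q + 18 = (q**2 + 2*q + 6)*(q + 3)
Cancel the common factors (q**2 + 2*q + 6), (q + 3).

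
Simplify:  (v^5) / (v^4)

v

Quotient: v^1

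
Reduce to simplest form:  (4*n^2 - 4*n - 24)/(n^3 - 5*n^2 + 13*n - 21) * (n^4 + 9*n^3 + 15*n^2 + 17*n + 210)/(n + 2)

4*n^2 + 44*n + 120

Factor: 4*n^2 - 4*n - 24 = 4*(n + 2)*(n - 3);  n^3 - 5*n^2 + 13*n - 21 = (n - 3)*(n^2 - 2*n + 7);  n^4 + 9*n^3 + 15*n^2 + 17*n + 210 = (n^2 - 2*n + 7)*(n + 6)*(n + 5)
Cancel the common factors (n^2 - 2*n + 7), (n + 2), (n - 3).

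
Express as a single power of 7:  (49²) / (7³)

7^1

49² = 7^4; 7³ = 7^3
Combine exponents: 7^1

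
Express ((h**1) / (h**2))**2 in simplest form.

h**(-2)

Inside the bracket: (h**-1)
Raise to the power 2: (h**-2)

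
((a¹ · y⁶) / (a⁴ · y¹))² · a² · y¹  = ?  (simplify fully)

y^11/a⁴

Inside the bracket: (a^-3) · y⁵
Raise to the power 2: (a^-6) · y^10
Multiply by a² · y¹: add exponents.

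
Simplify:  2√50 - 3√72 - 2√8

2√50 = 10*√2; 3√72 = 18*√2; 2√8 = 4*√2
Combine: (10 - 18 - 4)·√2 = -12*√2

-12*√2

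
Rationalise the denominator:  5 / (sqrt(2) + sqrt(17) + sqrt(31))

Group as (sqrt(2) + sqrt(31)) + sqrt(17); multiply by (sqrt(2) + sqrt(31)) - sqrt(17), then rationalise the remaining surd.

(-40*sqrt(17) - 115*sqrt(2) + 5*sqrt(1054) + 30*sqrt(31))/4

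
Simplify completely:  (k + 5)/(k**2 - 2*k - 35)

Factor: k**2 - 2*k - 35 = (k - 7)*(k + 5)
Cancel the common factor (k + 5).

1/(k - 7)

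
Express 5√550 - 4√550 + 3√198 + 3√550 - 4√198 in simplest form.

17*√22

5√550 = 25*√22; 4√550 = 20*√22; 3√198 = 9*√22; 3√550 = 15*√22; 4√198 = 12*√22
Combine: (25 - 20 + 9 + 15 - 12)·√22 = 17*√22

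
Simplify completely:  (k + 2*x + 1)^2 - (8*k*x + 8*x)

Expanding gives k^2 - 4*k*x + 2*k + 4*x^2 - 4*x + 1, a perfect square.

(k - 2*x + 1)^2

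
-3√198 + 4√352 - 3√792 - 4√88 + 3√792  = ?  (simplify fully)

3√198 = 9*√22; 4√352 = 16*√22; 3√792 = 18*√22; 4√88 = 8*√22; 3√792 = 18*√22
Combine: (-9 + 16 - 18 - 8 + 18)·√22 = -√22

-√22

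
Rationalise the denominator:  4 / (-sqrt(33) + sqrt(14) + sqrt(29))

Group as (sqrt(14) + sqrt(29)) - sqrt(33); multiply by (sqrt(14) + sqrt(29)) + sqrt(33), then rationalise the remaining surd.

(-10*sqrt(33) + 18*sqrt(29) + 48*sqrt(14) + 2*sqrt(13398))/381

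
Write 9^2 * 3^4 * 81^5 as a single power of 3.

9^2 = 3^4; 3^4 = 3^4; 81^5 = 3^20
Combine exponents: 3^28

3^28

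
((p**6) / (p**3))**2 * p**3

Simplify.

p**9

Inside the bracket: p**3
Raise to the power 2: p**6
Multiply by p**3: add exponents.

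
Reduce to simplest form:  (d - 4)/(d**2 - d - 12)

Factor: d**2 - d - 12 = (d + 3)*(d - 4)
Cancel the common factor (d - 4).

1/(d + 3)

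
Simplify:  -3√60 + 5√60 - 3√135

-5*√15

3√60 = 6*√15; 5√60 = 10*√15; 3√135 = 9*√15
Combine: (-6 + 10 - 9)·√15 = -5*√15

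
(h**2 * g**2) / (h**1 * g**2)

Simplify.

h

Quotient: h**1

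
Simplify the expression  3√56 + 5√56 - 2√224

3√56 = 6*√14; 5√56 = 10*√14; 2√224 = 8*√14
Combine: (6 + 10 - 8)·√14 = 8*√14

8*√14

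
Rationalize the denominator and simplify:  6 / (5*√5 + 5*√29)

Multiply numerator and denominator by -5*√5 + 5*√29.
Denominator becomes 600; numerator becomes -30*√5 + 30*√29.

(-√5 + √29)/20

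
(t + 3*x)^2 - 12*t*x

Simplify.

After expansion: t^2 - 6*t*x + 9*x^2 — a perfect-square trinomial.

(t - 3*x)^2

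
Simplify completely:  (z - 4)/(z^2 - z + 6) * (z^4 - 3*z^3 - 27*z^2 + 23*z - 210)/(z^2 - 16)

Factor: z^4 - 3*z^3 - 27*z^2 + 23*z - 210 = (z^2 - z + 6)*(z - 7)*(z + 5);  z^2 - 16 = (z - 4)*(z + 4)
Cancel the common factors (z^2 - z + 6), (z - 4).

(z^2 - 2*z - 35)/(z + 4)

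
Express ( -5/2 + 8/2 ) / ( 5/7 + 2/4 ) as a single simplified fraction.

Numerator: -5/2 + 8/2 = 3/2
Denominator: 5/7 + 2/4 = 17/14
Divide: (3/2) · (14/17) = 21/17

21/17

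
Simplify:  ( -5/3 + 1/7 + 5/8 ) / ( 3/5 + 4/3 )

-755/1624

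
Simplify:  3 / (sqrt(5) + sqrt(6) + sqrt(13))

(-3*sqrt(390) - 3*sqrt(13) + 18*sqrt(6) + 21*sqrt(5))/58

Group as (sqrt(6) + sqrt(13)) + sqrt(5); multiply by (sqrt(6) + sqrt(13)) - sqrt(5), then rationalise the remaining surd.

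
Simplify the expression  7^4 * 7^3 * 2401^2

7^15

7^4 = 7^4; 7^3 = 7^3; 2401^2 = 7^8
Combine exponents: 7^15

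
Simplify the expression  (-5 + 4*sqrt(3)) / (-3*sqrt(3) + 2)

(-26 + 7*sqrt(3))/23

Multiply numerator and denominator by 2 + 3*sqrt(3).
Denominator becomes -23; numerator becomes -7*sqrt(3) + 26.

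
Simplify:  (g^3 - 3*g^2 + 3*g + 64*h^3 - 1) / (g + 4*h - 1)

g^2 - 4*g*h - 2*g + 16*h^2 + 4*h + 1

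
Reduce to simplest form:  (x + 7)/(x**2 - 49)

Factor: x**2 - 49 = (x - 7)*(x + 7)
Cancel the common factor (x + 7).

1/(x - 7)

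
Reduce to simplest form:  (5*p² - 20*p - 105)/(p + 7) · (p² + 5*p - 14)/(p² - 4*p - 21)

Factor: 5*p² - 20*p - 105 = 5·(p + 3)·(p - 7);  p² + 5*p - 14 = (p + 7)·(p - 2);  p² - 4*p - 21 = (p - 7)·(p + 3)
Cancel the common factors (p + 7), (p - 7), (p + 3).

5*p - 10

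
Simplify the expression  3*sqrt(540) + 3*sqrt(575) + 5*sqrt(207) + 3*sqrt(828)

3*sqrt(540) = 18*sqrt(15); 3*sqrt(575) = 15*sqrt(23); 5*sqrt(207) = 15*sqrt(23); 3*sqrt(828) = 18*sqrt(23)

18*sqrt(15) + 48*sqrt(23)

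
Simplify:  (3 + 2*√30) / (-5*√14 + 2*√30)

(-20*√105 - 120 - 15*√14 - 6*√30)/230

Multiply numerator and denominator by 2*√30 + 5*√14.
Denominator becomes -230; numerator becomes 6*√30 + 15*√14 + 120 + 20*√105.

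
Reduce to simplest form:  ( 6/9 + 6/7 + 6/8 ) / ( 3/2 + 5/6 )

Numerator: 6/9 + 6/7 + 6/8 = 191/84
Denominator: 3/2 + 5/6 = 7/3
Divide: (191/84) · (3/7) = 191/196

191/196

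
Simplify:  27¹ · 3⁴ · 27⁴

27¹ = 3^3; 3⁴ = 3^4; 27⁴ = 3^12
Combine exponents: 3^19

3^19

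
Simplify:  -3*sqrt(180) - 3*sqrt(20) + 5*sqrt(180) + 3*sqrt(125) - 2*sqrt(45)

15*sqrt(5)

3*sqrt(180) = 18*sqrt(5); 3*sqrt(20) = 6*sqrt(5); 5*sqrt(180) = 30*sqrt(5); 3*sqrt(125) = 15*sqrt(5); 2*sqrt(45) = 6*sqrt(5)
Combine: (-18 - 6 + 30 + 15 - 6)·sqrt(5) = 15*sqrt(5)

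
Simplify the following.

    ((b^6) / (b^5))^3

Inside the bracket: b^1
Raise to the power 3: b^3

b^3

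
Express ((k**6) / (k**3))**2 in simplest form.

Inside the bracket: k**3
Raise to the power 2: k**6

k**6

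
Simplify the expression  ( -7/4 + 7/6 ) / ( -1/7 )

Numerator: -7/4 + 7/6 = -7/12
Denominator: -1/7 = -1/7
Divide: (-7/12) · (-7) = 49/12

49/12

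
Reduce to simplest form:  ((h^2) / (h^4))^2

Inside the bracket: (h^-2)
Raise to the power 2: (h^-4)

h^(-4)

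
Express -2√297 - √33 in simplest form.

2√297 = 6*√33; √33 = √33
Combine: (-6 - 1)·√33 = -7*√33

-7*√33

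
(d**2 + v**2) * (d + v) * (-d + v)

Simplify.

(v+d)(v-d) = -d**2 + v**2; continue pairing.

-d**4 + v**4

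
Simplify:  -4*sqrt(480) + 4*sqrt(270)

-4*sqrt(30)

4*sqrt(480) = 16*sqrt(30); 4*sqrt(270) = 12*sqrt(30)
Combine: (-16 + 12)·sqrt(30) = -4*sqrt(30)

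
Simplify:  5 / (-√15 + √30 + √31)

(-115*√15 + 35*√31 + 40*√30 + 75*√62)/802

Group as (√30 + √31) - √15; multiply by (√30 + √31) + √15, then rationalise the remaining surd.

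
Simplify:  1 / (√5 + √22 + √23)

Group as (√5 + √22) + √23; multiply by (√5 + √22) - √23, then rationalise the remaining surd.

(-√2530 + 2*√23 + 3*√22 + 20*√5)/212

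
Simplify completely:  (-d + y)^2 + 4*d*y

Expanding gives d^2 + 2*d*y + y^2, a perfect square.

(d + y)^2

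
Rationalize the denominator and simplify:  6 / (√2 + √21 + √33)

Group as (√2 + √33) + √21; multiply by (√2 + √33) - √21, then rationalise the remaining surd.

(-9*√154 - 15*√33 + 21*√21 + 78*√2)/17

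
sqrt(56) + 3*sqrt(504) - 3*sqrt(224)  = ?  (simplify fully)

8*sqrt(14)

sqrt(56) = 2*sqrt(14); 3*sqrt(504) = 18*sqrt(14); 3*sqrt(224) = 12*sqrt(14)
Combine: (2 + 18 - 12)·sqrt(14) = 8*sqrt(14)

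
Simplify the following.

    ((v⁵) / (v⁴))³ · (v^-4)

Inside the bracket: v¹
Raise to the power 3: v³
Multiply by (v^-4): add exponents.

1/v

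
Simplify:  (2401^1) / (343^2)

2401^1 = 7^4; 343^2 = 7^6
Combine exponents: 7^(-2)

7^(-2)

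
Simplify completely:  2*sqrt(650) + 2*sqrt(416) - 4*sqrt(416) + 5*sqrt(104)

2*sqrt(650) = 10*sqrt(26); 2*sqrt(416) = 8*sqrt(26); 4*sqrt(416) = 16*sqrt(26); 5*sqrt(104) = 10*sqrt(26)
Combine: (10 + 8 - 16 + 10)·sqrt(26) = 12*sqrt(26)

12*sqrt(26)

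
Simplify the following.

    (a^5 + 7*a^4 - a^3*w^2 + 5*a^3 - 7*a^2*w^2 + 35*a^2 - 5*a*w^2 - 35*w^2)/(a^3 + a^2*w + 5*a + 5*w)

a^2 - a*w + 7*a - 7*w

Factor: a^5 + 7*a^4 - a^3*w^2 + 5*a^3 - 7*a^2*w^2 + 35*a^2 - 5*a*w^2 - 35*w^2 = (a^2 + 5)*(a + w)*(a + 7)*(a - w);  a^3 + a^2*w + 5*a + 5*w = (a^2 + 5)*(a + w)
Cancel the common factors (a^2 + 5), (a + w).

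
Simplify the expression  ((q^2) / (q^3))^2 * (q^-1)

Inside the bracket: (q^-1)
Raise to the power 2: (q^-2)
Multiply by (q^-1): add exponents.

q^(-3)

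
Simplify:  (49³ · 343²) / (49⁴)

49³ = 7^6; 343² = 7^6; 49⁴ = 7^8
Combine exponents: 7^4

7^4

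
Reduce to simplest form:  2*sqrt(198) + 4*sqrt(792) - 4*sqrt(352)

2*sqrt(198) = 6*sqrt(22); 4*sqrt(792) = 24*sqrt(22); 4*sqrt(352) = 16*sqrt(22)
Combine: (6 + 24 - 16)·sqrt(22) = 14*sqrt(22)

14*sqrt(22)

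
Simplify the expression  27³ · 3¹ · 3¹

27³ = 3^9; 3¹ = 3^1; 3¹ = 3^1
Combine exponents: 3^11

3^11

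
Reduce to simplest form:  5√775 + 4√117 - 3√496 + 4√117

5√775 = 25*√31; 4√117 = 12*√13; 3√496 = 12*√31; 4√117 = 12*√13

13*√31 + 24*√13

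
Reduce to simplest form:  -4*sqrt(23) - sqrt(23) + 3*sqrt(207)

4*sqrt(23) = 4*sqrt(23); sqrt(23) = sqrt(23); 3*sqrt(207) = 9*sqrt(23)
Combine: (-4 - 1 + 9)·sqrt(23) = 4*sqrt(23)

4*sqrt(23)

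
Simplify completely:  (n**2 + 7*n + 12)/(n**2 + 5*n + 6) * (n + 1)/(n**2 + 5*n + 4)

Factor: n**2 + 7*n + 12 = (n + 3)*(n + 4);  n**2 + 5*n + 6 = (n + 3)*(n + 2);  n**2 + 5*n + 4 = (n + 1)*(n + 4)
Cancel the common factors (n + 3), (n + 1), (n + 4).

1/(n + 2)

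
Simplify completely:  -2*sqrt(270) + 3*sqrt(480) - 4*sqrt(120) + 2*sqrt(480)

6*sqrt(30)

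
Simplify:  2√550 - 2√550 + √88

2*√22

2√550 = 10*√22; 2√550 = 10*√22; √88 = 2*√22
Combine: (10 - 10 + 2)·√22 = 2*√22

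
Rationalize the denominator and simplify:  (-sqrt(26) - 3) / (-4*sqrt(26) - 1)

(11*sqrt(26) + 101)/415

Multiply numerator and denominator by -1 + 4*sqrt(26).
Denominator becomes -415; numerator becomes -101 - 11*sqrt(26).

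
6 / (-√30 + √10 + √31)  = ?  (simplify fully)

Group as (√10 + √31) - √30; multiply by (√10 + √31) + √30, then rationalise the remaining surd.

(-22*√30 + 18*√31 + 102*√10 + 40*√93)/373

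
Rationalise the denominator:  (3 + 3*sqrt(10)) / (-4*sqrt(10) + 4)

Multiply numerator and denominator by 4 + 4*sqrt(10).
Denominator becomes -144; numerator becomes 24*sqrt(10) + 132.

(-11 - 2*sqrt(10))/12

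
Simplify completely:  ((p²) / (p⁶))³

p^(-12)

Inside the bracket: (p^-4)
Raise to the power 3: (p^-12)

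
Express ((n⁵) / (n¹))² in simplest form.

n⁸

Inside the bracket: n⁴
Raise to the power 2: n⁸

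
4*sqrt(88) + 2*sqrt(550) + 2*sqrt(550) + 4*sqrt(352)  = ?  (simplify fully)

4*sqrt(88) = 8*sqrt(22); 2*sqrt(550) = 10*sqrt(22); 2*sqrt(550) = 10*sqrt(22); 4*sqrt(352) = 16*sqrt(22)
Combine: (8 + 10 + 10 + 16)·sqrt(22) = 44*sqrt(22)

44*sqrt(22)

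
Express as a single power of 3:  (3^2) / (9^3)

3^(-4)

3^2 = 3^2; 9^3 = 3^6
Combine exponents: 3^(-4)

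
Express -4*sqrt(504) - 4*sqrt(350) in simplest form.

-44*sqrt(14)

4*sqrt(504) = 24*sqrt(14); 4*sqrt(350) = 20*sqrt(14)
Combine: (-24 - 20)·sqrt(14) = -44*sqrt(14)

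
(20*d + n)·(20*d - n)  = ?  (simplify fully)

400*d² - n²

Difference of squares with P = 20*d, Q = n.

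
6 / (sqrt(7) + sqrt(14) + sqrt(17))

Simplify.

(-21*sqrt(34) + 6*sqrt(17) + 15*sqrt(14) + 36*sqrt(7))/94

Group as (sqrt(7) + sqrt(14)) + sqrt(17); multiply by (sqrt(7) + sqrt(14)) - sqrt(17), then rationalise the remaining surd.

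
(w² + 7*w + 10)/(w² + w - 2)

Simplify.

Factor: w² + 7*w + 10 = (w + 5)·(w + 2);  w² + w - 2 = (w - 1)·(w + 2)
Cancel the common factor (w + 2).

(w + 5)/(w - 1)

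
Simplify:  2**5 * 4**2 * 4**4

2**5 = 2**5; 4**2 = 2**4; 4**4 = 2**8
Combine exponents: 2**17

2**17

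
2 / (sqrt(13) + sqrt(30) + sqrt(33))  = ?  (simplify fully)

(-3*sqrt(1430) + 5*sqrt(33) + 8*sqrt(30) + 25*sqrt(13))/365

Group as (sqrt(30) + sqrt(33)) + sqrt(13); multiply by (sqrt(30) + sqrt(33)) - sqrt(13), then rationalise the remaining surd.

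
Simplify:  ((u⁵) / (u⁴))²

u²

Inside the bracket: u¹
Raise to the power 2: u²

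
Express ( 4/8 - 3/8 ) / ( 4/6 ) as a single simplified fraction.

3/16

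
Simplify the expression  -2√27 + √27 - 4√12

2√27 = 6*√3; √27 = 3*√3; 4√12 = 8*√3
Combine: (-6 + 3 - 8)·√3 = -11*√3

-11*√3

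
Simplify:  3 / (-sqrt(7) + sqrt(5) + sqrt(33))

(-105*sqrt(5) - 6*sqrt(1155) + 93*sqrt(7) + 63*sqrt(33))/301

Group as (sqrt(5) + sqrt(33)) - sqrt(7); multiply by (sqrt(5) + sqrt(33)) + sqrt(7), then rationalise the remaining surd.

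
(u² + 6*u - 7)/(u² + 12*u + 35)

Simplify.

Factor: u² + 6*u - 7 = (u + 7)·(u - 1);  u² + 12*u + 35 = (u + 5)·(u + 7)
Cancel the common factor (u + 7).

(u - 1)/(u + 5)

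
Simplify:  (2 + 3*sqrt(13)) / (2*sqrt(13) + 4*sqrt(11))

Multiply numerator and denominator by -4*sqrt(11) + 2*sqrt(13).
Denominator becomes -124; numerator becomes -12*sqrt(143) - 8*sqrt(11) + 4*sqrt(13) + 78.

(-39 - 2*sqrt(13) + 4*sqrt(11) + 6*sqrt(143))/62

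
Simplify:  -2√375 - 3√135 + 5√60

-9*√15

2√375 = 10*√15; 3√135 = 9*√15; 5√60 = 10*√15
Combine: (-10 - 9 + 10)·√15 = -9*√15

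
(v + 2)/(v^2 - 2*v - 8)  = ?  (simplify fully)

1/(v - 4)

Factor: v^2 - 2*v - 8 = (v + 2)*(v - 4)
Cancel the common factor (v + 2).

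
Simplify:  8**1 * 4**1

8**1 = 2**3; 4**1 = 2**2
Combine exponents: 2**5

2**5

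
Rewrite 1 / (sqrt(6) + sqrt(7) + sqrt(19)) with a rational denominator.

(-sqrt(798) - 3*sqrt(19) + 9*sqrt(7) + 10*sqrt(6))/66

Group as (sqrt(6) + sqrt(19)) + sqrt(7); multiply by (sqrt(6) + sqrt(19)) - sqrt(7), then rationalise the remaining surd.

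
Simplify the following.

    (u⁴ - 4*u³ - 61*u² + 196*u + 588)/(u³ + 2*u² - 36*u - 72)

(u² - 49)/(u + 6)

Factor: u⁴ - 4*u³ - 61*u² + 196*u + 588 = (u - 6)·(u + 2)·(u - 7)·(u + 7);  u³ + 2*u² - 36*u - 72 = (u + 2)·(u + 6)·(u - 6)
Cancel the common factors (u - 6), (u + 2).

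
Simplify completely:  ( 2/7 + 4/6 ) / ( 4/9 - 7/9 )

Numerator: 2/7 + 4/6 = 20/21
Denominator: 4/9 - 7/9 = -1/3
Divide: (20/21) · (-3) = -20/7

-20/7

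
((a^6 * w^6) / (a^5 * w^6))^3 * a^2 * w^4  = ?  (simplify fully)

Inside the bracket: a^1
Raise to the power 3: a^3
Multiply by a^2 * w^4: add exponents.

a^5*w^4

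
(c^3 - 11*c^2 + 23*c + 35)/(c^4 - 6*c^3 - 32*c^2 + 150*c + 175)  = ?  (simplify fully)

Factor: c^3 - 11*c^2 + 23*c + 35 = (c - 5)*(c - 7)*(c + 1);  c^4 - 6*c^3 - 32*c^2 + 150*c + 175 = (c - 5)*(c - 7)*(c + 5)*(c + 1)
Cancel the common factors (c - 7), (c + 1), (c - 5).

1/(c + 5)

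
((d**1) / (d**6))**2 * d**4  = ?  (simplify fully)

d**(-6)

Inside the bracket: (d**-5)
Raise to the power 2: (d**-10)
Multiply by d**4: add exponents.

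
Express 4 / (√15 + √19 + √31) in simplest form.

Group as (√15 + √19) + √31; multiply by (√15 + √19) - √31, then rationalise the remaining surd.

(-8*√8835 + 12*√31 + 108*√19 + 140*√15)/1131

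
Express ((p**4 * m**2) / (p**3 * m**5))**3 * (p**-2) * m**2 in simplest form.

Inside the bracket: p**1 * (m**-3)
Raise to the power 3: p**3 * (m**-9)
Multiply by (p**-2) * m**2: add exponents.

p/m**7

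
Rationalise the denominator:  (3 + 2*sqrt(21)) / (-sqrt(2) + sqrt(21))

(3*sqrt(2) + 2*sqrt(42) + 3*sqrt(21) + 42)/19

Multiply numerator and denominator by sqrt(2) + sqrt(21).
Denominator becomes 19; numerator becomes 3*sqrt(2) + 2*sqrt(42) + 3*sqrt(21) + 42.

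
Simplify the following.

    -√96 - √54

√96 = 4*√6; √54 = 3*√6
Combine: (-4 - 3)·√6 = -7*√6

-7*√6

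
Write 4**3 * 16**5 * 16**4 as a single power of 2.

2**42

4**3 = 2**6; 16**5 = 2**20; 16**4 = 2**16
Combine exponents: 2**42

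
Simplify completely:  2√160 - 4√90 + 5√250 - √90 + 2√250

28*√10

2√160 = 8*√10; 4√90 = 12*√10; 5√250 = 25*√10; √90 = 3*√10; 2√250 = 10*√10
Combine: (8 - 12 + 25 - 3 + 10)·√10 = 28*√10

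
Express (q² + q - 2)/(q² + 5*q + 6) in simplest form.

Factor: q² + q - 2 = (q - 1)·(q + 2);  q² + 5*q + 6 = (q + 2)·(q + 3)
Cancel the common factor (q + 2).

(q - 1)/(q + 3)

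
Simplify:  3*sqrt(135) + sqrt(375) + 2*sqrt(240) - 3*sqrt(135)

13*sqrt(15)

3*sqrt(135) = 9*sqrt(15); sqrt(375) = 5*sqrt(15); 2*sqrt(240) = 8*sqrt(15); 3*sqrt(135) = 9*sqrt(15)
Combine: (9 + 5 + 8 - 9)·sqrt(15) = 13*sqrt(15)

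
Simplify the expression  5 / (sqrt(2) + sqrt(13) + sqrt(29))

Group as (sqrt(13) + sqrt(29)) + sqrt(2); multiply by (sqrt(13) + sqrt(29)) - sqrt(2), then rationalise the remaining surd.

(-45*sqrt(13) - 100*sqrt(2) + 5*sqrt(754) + 35*sqrt(29))/46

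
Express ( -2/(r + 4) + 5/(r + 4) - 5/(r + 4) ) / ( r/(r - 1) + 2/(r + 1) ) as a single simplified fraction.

(-2*r² + 2)/(r³ + 7*r² + 10*r - 8)

Numerator: -2/(r + 4) + 5/(r + 4) - 5/(r + 4) = -2/(r + 4)
Denominator: r/(r - 1) + 2/(r + 1) = (r² + 3*r - 2)/(r² - 1)
Divide: (-2/(r + 4)) · ((r² - 1)/(r² + 3*r - 2)) = (-2*r² + 2)/(r³ + 7*r² + 10*r - 8)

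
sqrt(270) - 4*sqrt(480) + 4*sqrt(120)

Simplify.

-5*sqrt(30)

sqrt(270) = 3*sqrt(30); 4*sqrt(480) = 16*sqrt(30); 4*sqrt(120) = 8*sqrt(30)
Combine: (3 - 16 + 8)·sqrt(30) = -5*sqrt(30)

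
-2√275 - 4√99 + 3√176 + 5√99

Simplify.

2√275 = 10*√11; 4√99 = 12*√11; 3√176 = 12*√11; 5√99 = 15*√11
Combine: (-10 - 12 + 12 + 15)·√11 = 5*√11

5*√11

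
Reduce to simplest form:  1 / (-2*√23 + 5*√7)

(2*√23 + 5*√7)/83

Multiply numerator and denominator by 2*√23 + 5*√7.
Denominator becomes 83; numerator becomes 2*√23 + 5*√7.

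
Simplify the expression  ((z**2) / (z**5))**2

Inside the bracket: (z**-3)
Raise to the power 2: (z**-6)

z**(-6)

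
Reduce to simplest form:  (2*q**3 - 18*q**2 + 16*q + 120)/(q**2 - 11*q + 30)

Factor: 2*q**3 - 18*q**2 + 16*q + 120 = 2*(q - 5)*(q - 6)*(q + 2);  q**2 - 11*q + 30 = (q - 6)*(q - 5)
Cancel the common factors (q - 5), (q - 6).

2*q + 4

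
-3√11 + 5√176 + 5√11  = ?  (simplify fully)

3√11 = 3*√11; 5√176 = 20*√11; 5√11 = 5*√11
Combine: (-3 + 20 + 5)·√11 = 22*√11

22*√11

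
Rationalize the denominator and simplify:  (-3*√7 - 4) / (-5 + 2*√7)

Multiply numerator and denominator by -2*√7 - 5.
Denominator becomes -3; numerator becomes 23*√7 + 62.

(-62 - 23*√7)/3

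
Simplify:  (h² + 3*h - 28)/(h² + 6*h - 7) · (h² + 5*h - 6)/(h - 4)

Factor: h² + 3*h - 28 = (h - 4)·(h + 7);  h² + 6*h - 7 = (h + 7)·(h - 1);  h² + 5*h - 6 = (h - 1)·(h + 6)
Cancel the common factors (h - 1), (h + 7), (h - 4).

h + 6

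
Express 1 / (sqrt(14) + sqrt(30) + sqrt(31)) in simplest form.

(-4*sqrt(3255) + 13*sqrt(31) + 15*sqrt(30) + 47*sqrt(14))/1511

Group as (sqrt(14) + sqrt(31)) + sqrt(30); multiply by (sqrt(14) + sqrt(31)) - sqrt(30), then rationalise the remaining surd.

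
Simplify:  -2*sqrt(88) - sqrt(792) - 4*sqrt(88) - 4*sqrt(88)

2*sqrt(88) = 4*sqrt(22); sqrt(792) = 6*sqrt(22); 4*sqrt(88) = 8*sqrt(22); 4*sqrt(88) = 8*sqrt(22)
Combine: (-4 - 6 - 8 - 8)·sqrt(22) = -26*sqrt(22)

-26*sqrt(22)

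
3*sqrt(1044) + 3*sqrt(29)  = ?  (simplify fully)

21*sqrt(29)

3*sqrt(1044) = 18*sqrt(29); 3*sqrt(29) = 3*sqrt(29)
Combine: (18 + 3)·sqrt(29) = 21*sqrt(29)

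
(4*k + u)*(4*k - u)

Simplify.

16*k^2 - u^2

(4*k)^2 - (u)^2 = 16*k^2 - u^2.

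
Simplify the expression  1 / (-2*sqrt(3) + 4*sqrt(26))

Multiply numerator and denominator by 2*sqrt(3) + 4*sqrt(26).
Denominator becomes 404; numerator becomes 2*sqrt(3) + 4*sqrt(26).

(sqrt(3) + 2*sqrt(26))/202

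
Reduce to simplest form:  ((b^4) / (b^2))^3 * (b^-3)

b^3

Inside the bracket: b^2
Raise to the power 3: b^6
Multiply by (b^-3): add exponents.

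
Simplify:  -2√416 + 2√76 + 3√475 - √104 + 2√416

2√416 = 8*√26; 2√76 = 4*√19; 3√475 = 15*√19; √104 = 2*√26; 2√416 = 8*√26

-2*√26 + 19*√19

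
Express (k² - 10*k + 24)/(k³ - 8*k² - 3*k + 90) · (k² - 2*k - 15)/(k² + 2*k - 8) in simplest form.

(k - 4)/(k² + 2*k - 8)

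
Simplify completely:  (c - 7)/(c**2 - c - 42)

Factor: c**2 - c - 42 = (c + 6)*(c - 7)
Cancel the common factor (c - 7).

1/(c + 6)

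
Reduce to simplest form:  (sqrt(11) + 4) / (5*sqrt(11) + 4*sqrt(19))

(-20*sqrt(11) - 55 + 4*sqrt(209) + 16*sqrt(19))/29

Multiply numerator and denominator by -4*sqrt(19) + 5*sqrt(11).
Denominator becomes -29; numerator becomes -16*sqrt(19) - 4*sqrt(209) + 55 + 20*sqrt(11).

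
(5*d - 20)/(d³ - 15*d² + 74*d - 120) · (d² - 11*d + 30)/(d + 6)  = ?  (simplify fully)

Factor: 5*d - 20 = 5·(d - 4);  d³ - 15*d² + 74*d - 120 = (d - 4)·(d - 6)·(d - 5);  d² - 11*d + 30 = (d - 5)·(d - 6)
Cancel the common factors (d - 5), (d - 6), (d - 4).

5/(d + 6)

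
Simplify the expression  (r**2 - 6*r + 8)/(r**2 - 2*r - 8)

Factor: r**2 - 6*r + 8 = (r - 4)*(r - 2);  r**2 - 2*r - 8 = (r + 2)*(r - 4)
Cancel the common factor (r - 4).

(r - 2)/(r + 2)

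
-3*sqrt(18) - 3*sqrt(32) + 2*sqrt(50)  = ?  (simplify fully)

-11*sqrt(2)

3*sqrt(18) = 9*sqrt(2); 3*sqrt(32) = 12*sqrt(2); 2*sqrt(50) = 10*sqrt(2)
Combine: (-9 - 12 + 10)·sqrt(2) = -11*sqrt(2)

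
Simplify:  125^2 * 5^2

5^8

125^2 = 5^6; 5^2 = 5^2
Combine exponents: 5^8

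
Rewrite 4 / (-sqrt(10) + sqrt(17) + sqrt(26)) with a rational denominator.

Group as (sqrt(17) + sqrt(26)) - sqrt(10); multiply by (sqrt(17) + sqrt(26)) + sqrt(10), then rationalise the remaining surd.

(-132*sqrt(10) + 4*sqrt(26) + 76*sqrt(17) + 16*sqrt(1105))/679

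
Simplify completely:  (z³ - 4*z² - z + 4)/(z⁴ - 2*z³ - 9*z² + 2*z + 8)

Factor: z³ - 4*z² - z + 4 = (z - 4)·(z + 1)·(z - 1);  z⁴ - 2*z³ - 9*z² + 2*z + 8 = (z - 4)·(z + 1)·(z + 2)·(z - 1)
Cancel the common factors (z - 1), (z + 1), (z - 4).

1/(z + 2)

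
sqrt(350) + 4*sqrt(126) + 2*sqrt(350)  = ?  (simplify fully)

27*sqrt(14)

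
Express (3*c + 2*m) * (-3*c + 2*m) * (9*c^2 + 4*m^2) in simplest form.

-81*c^4 + 16*m^4

Telescope via difference of squares: ((2*m)+(3*c))((2*m)-(3*c)) = -9*c^2 + 4*m^2, then repeat with the next factor.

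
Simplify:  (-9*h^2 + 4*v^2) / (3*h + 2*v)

-9*h^2 + 4*v^2 factors as (-3*h + 2*v)*(3*h + 2*v).

-3*h + 2*v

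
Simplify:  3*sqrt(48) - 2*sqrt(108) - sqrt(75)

-5*sqrt(3)

3*sqrt(48) = 12*sqrt(3); 2*sqrt(108) = 12*sqrt(3); sqrt(75) = 5*sqrt(3)
Combine: (12 - 12 - 5)·sqrt(3) = -5*sqrt(3)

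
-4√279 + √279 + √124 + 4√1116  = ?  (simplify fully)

17*√31

4√279 = 12*√31; √279 = 3*√31; √124 = 2*√31; 4√1116 = 24*√31
Combine: (-12 + 3 + 2 + 24)·√31 = 17*√31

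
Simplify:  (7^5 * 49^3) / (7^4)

7^5 = 7^5; 49^3 = 7^6; 7^4 = 7^4
Combine exponents: 7^7

7^7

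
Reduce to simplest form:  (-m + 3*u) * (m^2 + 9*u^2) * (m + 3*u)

((3*u)+m)((3*u)-m) = -m^2 + 9*u^2; continue pairing.

-m^4 + 81*u^4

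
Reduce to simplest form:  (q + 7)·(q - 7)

q² - 49

Difference of squares with P = q, Q = 7.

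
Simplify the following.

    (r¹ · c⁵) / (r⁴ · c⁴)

Quotient: (r^-3) · c¹

c/r³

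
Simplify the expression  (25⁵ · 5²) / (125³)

25⁵ = 5^10; 5² = 5^2; 125³ = 5^9
Combine exponents: 5^3

5^3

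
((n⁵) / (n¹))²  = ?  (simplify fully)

Inside the bracket: n⁴
Raise to the power 2: n⁸

n⁸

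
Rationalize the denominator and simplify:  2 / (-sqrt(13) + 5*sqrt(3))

(sqrt(13) + 5*sqrt(3))/31

Multiply numerator and denominator by sqrt(13) + 5*sqrt(3).
Denominator becomes 62; numerator becomes 2*sqrt(13) + 10*sqrt(3).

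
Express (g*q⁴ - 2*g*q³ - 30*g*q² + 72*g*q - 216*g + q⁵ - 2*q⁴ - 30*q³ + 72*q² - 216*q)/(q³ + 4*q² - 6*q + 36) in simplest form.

g*q - 6*g + q² - 6*q

Factor: g*q⁴ - 2*g*q³ - 30*g*q² + 72*g*q - 216*g + q⁵ - 2*q⁴ - 30*q³ + 72*q² - 216*q = (q² - 2*q + 6)·(q + 6)·(q - 6)·(g + q);  q³ + 4*q² - 6*q + 36 = (q + 6)·(q² - 2*q + 6)
Cancel the common factors (q² - 2*q + 6), (q + 6).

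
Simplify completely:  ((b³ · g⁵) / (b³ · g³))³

g⁶

Inside the bracket: g²
Raise to the power 3: g⁶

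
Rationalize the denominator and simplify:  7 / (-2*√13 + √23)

Multiply numerator and denominator by √23 + 2*√13.
Denominator becomes -29; numerator becomes 7*√23 + 14*√13.

(-14*√13 - 7*√23)/29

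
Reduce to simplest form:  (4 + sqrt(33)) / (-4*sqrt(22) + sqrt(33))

(-44*sqrt(6) - 16*sqrt(22) - 33 - 4*sqrt(33))/319

Multiply numerator and denominator by sqrt(33) + 4*sqrt(22).
Denominator becomes -319; numerator becomes 4*sqrt(33) + 33 + 16*sqrt(22) + 44*sqrt(6).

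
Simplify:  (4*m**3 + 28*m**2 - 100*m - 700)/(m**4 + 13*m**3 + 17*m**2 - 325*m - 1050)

Factor: 4*m**3 + 28*m**2 - 100*m - 700 = 4*(m - 5)*(m + 7)*(m + 5);  m**4 + 13*m**3 + 17*m**2 - 325*m - 1050 = (m + 7)*(m + 6)*(m - 5)*(m + 5)
Cancel the common factors (m - 5), (m + 5), (m + 7).

4/(m + 6)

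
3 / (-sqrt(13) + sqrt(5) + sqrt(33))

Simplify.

Group as (sqrt(5) + sqrt(33)) - sqrt(13); multiply by (sqrt(5) + sqrt(33)) + sqrt(13), then rationalise the remaining surd.

(-75*sqrt(13) - 45*sqrt(33) + 123*sqrt(5) + 6*sqrt(2145))/35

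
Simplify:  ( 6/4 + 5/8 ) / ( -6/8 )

-17/6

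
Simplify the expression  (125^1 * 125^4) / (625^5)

125^1 = 5^3; 125^4 = 5^12; 625^5 = 5^20
Combine exponents: 5^(-5)

5^(-5)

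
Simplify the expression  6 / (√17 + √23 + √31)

(-12*√12121 + 54*√31 + 150*√23 + 222*√17)/1483

Group as (√17 + √31) + √23; multiply by (√17 + √31) - √23, then rationalise the remaining surd.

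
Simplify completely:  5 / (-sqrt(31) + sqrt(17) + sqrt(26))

Group as (sqrt(17) + sqrt(26)) - sqrt(31); multiply by (sqrt(17) + sqrt(26)) + sqrt(31), then rationalise the remaining surd.

(-30*sqrt(31) + 55*sqrt(26) + 100*sqrt(17) + 5*sqrt(13702))/812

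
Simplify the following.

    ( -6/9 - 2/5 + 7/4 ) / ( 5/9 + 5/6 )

123/250

Numerator: -6/9 - 2/5 + 7/4 = 41/60
Denominator: 5/9 + 5/6 = 25/18
Divide: (41/60) · (18/25) = 123/250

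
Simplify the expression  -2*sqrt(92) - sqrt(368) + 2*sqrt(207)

2*sqrt(92) = 4*sqrt(23); sqrt(368) = 4*sqrt(23); 2*sqrt(207) = 6*sqrt(23)
Combine: (-4 - 4 + 6)·sqrt(23) = -2*sqrt(23)

-2*sqrt(23)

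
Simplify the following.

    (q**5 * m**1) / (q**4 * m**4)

q/m**3

Quotient: q**1 * (m**-3)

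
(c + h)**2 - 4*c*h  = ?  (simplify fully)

Expand the square and combine the 4*c*h term.

(c - h)**2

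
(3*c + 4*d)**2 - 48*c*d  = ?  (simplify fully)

(3*c - 4*d)**2

After expansion: 9*c**2 - 24*c*d + 16*d**2 — a perfect-square trinomial.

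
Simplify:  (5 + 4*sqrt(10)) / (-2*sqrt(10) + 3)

(-95 - 22*sqrt(10))/31

Multiply numerator and denominator by 3 + 2*sqrt(10).
Denominator becomes -31; numerator becomes 22*sqrt(10) + 95.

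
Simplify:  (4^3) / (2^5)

4^3 = 2^6; 2^5 = 2^5
Combine exponents: 2^1

2^1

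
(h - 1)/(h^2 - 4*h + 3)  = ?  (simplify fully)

1/(h - 3)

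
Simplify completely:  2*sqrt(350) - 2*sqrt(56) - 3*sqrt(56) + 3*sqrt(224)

2*sqrt(350) = 10*sqrt(14); 2*sqrt(56) = 4*sqrt(14); 3*sqrt(56) = 6*sqrt(14); 3*sqrt(224) = 12*sqrt(14)
Combine: (10 - 4 - 6 + 12)·sqrt(14) = 12*sqrt(14)

12*sqrt(14)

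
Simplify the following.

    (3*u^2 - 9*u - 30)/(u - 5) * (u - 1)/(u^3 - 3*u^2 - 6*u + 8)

Factor: 3*u^2 - 9*u - 30 = 3*(u - 5)*(u + 2);  u^3 - 3*u^2 - 6*u + 8 = (u + 2)*(u - 4)*(u - 1)
Cancel the common factors (u - 5), (u - 1), (u + 2).

3/(u - 4)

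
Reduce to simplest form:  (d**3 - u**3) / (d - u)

d**2 + d*u + u**2

Apply the difference-of-cubes factorisation and cancel (d - u).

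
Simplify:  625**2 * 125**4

5**20

625**2 = 5**8; 125**4 = 5**12
Combine exponents: 5**20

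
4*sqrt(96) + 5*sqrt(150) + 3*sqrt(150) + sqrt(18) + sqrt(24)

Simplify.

4*sqrt(96) = 16*sqrt(6); 5*sqrt(150) = 25*sqrt(6); 3*sqrt(150) = 15*sqrt(6); sqrt(18) = 3*sqrt(2); sqrt(24) = 2*sqrt(6)

3*sqrt(2) + 58*sqrt(6)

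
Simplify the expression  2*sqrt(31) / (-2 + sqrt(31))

(4*sqrt(31) + 62)/27

Multiply numerator and denominator by -sqrt(31) - 2.
Denominator becomes -27; numerator becomes -62 - 4*sqrt(31).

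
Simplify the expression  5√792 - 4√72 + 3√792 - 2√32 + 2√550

-32*√2 + 58*√22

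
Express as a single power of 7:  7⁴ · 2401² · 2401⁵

7⁴ = 7^4; 2401² = 7^8; 2401⁵ = 7^20
Combine exponents: 7^32

7^32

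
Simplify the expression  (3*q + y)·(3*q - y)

(3*q)^2 - (y)^2 = 9*q² - y².

9*q² - y²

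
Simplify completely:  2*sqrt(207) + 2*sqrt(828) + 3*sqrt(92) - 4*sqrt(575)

2*sqrt(207) = 6*sqrt(23); 2*sqrt(828) = 12*sqrt(23); 3*sqrt(92) = 6*sqrt(23); 4*sqrt(575) = 20*sqrt(23)
Combine: (6 + 12 + 6 - 20)·sqrt(23) = 4*sqrt(23)

4*sqrt(23)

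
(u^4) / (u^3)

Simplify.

u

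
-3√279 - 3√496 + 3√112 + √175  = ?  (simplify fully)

-21*√31 + 17*√7

3√279 = 9*√31; 3√496 = 12*√31; 3√112 = 12*√7; √175 = 5*√7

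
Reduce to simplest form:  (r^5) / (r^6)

1/r

Quotient: (r^-1)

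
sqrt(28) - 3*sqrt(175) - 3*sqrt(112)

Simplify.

sqrt(28) = 2*sqrt(7); 3*sqrt(175) = 15*sqrt(7); 3*sqrt(112) = 12*sqrt(7)
Combine: (2 - 15 - 12)·sqrt(7) = -25*sqrt(7)

-25*sqrt(7)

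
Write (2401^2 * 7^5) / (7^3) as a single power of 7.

2401^2 = 7^8; 7^5 = 7^5; 7^3 = 7^3
Combine exponents: 7^10

7^10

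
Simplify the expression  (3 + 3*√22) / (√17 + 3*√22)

Multiply numerator and denominator by -√17 + 3*√22.
Denominator becomes 181; numerator becomes -3*√374 - 3*√17 + 9*√22 + 198.

(-3*√374 - 3*√17 + 9*√22 + 198)/181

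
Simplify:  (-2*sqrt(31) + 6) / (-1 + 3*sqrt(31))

Multiply numerator and denominator by -3*sqrt(31) - 1.
Denominator becomes -278; numerator becomes -16*sqrt(31) + 180.

(-90 + 8*sqrt(31))/139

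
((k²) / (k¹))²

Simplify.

k²

Inside the bracket: k¹
Raise to the power 2: k²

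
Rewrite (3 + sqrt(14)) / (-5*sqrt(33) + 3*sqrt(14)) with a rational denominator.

(-5*sqrt(462) - 15*sqrt(33) - 42 - 9*sqrt(14))/699

Multiply numerator and denominator by 3*sqrt(14) + 5*sqrt(33).
Denominator becomes -699; numerator becomes 9*sqrt(14) + 42 + 15*sqrt(33) + 5*sqrt(462).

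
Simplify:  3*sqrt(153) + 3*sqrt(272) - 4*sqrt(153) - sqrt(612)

3*sqrt(17)

3*sqrt(153) = 9*sqrt(17); 3*sqrt(272) = 12*sqrt(17); 4*sqrt(153) = 12*sqrt(17); sqrt(612) = 6*sqrt(17)
Combine: (9 + 12 - 12 - 6)·sqrt(17) = 3*sqrt(17)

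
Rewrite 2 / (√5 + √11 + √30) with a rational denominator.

(-5*√66 - 7*√30 + 12*√11 + 18*√5)/6

Group as (√11 + √30) + √5; multiply by (√11 + √30) - √5, then rationalise the remaining surd.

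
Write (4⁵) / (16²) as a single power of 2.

2^2

4⁵ = 2^10; 16² = 2^8
Combine exponents: 2^2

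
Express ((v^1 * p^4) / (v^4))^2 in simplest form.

Inside the bracket: (v^-3) * p^4
Raise to the power 2: (v^-6) * p^8

p^8/v^6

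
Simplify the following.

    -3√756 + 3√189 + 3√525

6*√21

3√756 = 18*√21; 3√189 = 9*√21; 3√525 = 15*√21
Combine: (-18 + 9 + 15)·√21 = 6*√21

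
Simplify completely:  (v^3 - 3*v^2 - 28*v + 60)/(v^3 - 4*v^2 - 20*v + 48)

Factor: v^3 - 3*v^2 - 28*v + 60 = (v + 5)*(v - 2)*(v - 6);  v^3 - 4*v^2 - 20*v + 48 = (v - 6)*(v + 4)*(v - 2)
Cancel the common factors (v - 6), (v - 2).

(v + 5)/(v + 4)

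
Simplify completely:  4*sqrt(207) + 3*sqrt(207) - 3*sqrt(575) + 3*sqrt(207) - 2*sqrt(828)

4*sqrt(207) = 12*sqrt(23); 3*sqrt(207) = 9*sqrt(23); 3*sqrt(575) = 15*sqrt(23); 3*sqrt(207) = 9*sqrt(23); 2*sqrt(828) = 12*sqrt(23)
Combine: (12 + 9 - 15 + 9 - 12)·sqrt(23) = 3*sqrt(23)

3*sqrt(23)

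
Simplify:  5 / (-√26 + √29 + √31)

(-17*√26 + 12*√31 + 14*√29 + √23374)/244

Group as (√29 + √31) - √26; multiply by (√29 + √31) + √26, then rationalise the remaining surd.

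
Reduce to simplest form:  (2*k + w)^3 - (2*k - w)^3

Binomially expand both and collect terms in (2*k), w.

2*w*(12*k^2 + w^2)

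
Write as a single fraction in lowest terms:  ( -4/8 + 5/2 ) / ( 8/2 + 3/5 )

Numerator: -4/8 + 5/2 = 2
Denominator: 8/2 + 3/5 = 23/5
Divide: (2) · (5/23) = 10/23

10/23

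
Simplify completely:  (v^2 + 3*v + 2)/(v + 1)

v + 2

Factor: v^2 + 3*v + 2 = (v + 2)*(v + 1)
Cancel the common factor (v + 1).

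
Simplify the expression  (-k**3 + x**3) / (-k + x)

k**2 + k*x + x**2

Factor as (a-b)(a**2+ab+b**2) with a=x, b=k.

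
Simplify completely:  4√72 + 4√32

40*√2

4√72 = 24*√2; 4√32 = 16*√2
Combine: (24 + 16)·√2 = 40*√2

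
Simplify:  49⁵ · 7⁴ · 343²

7^20

49⁵ = 7^10; 7⁴ = 7^4; 343² = 7^6
Combine exponents: 7^20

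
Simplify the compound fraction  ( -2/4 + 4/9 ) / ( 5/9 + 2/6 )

Numerator: -2/4 + 4/9 = -1/18
Denominator: 5/9 + 2/6 = 8/9
Divide: (-1/18) · (9/8) = -1/16

-1/16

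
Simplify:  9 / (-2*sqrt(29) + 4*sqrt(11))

(3*sqrt(29) + 6*sqrt(11))/10

Multiply numerator and denominator by 2*sqrt(29) + 4*sqrt(11).
Denominator becomes 60; numerator becomes 18*sqrt(29) + 36*sqrt(11).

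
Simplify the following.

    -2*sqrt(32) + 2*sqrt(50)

2*sqrt(2)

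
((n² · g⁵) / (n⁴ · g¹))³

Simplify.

g^12/n⁶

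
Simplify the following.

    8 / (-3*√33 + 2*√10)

(-24*√33 - 16*√10)/257

Multiply numerator and denominator by 2*√10 + 3*√33.
Denominator becomes -257; numerator becomes 16*√10 + 24*√33.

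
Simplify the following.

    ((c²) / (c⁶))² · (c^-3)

c^(-11)

Inside the bracket: (c^-4)
Raise to the power 2: (c^-8)
Multiply by (c^-3): add exponents.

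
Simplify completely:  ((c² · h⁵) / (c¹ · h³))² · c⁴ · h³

Inside the bracket: c¹ · h²
Raise to the power 2: c² · h⁴
Multiply by c⁴ · h³: add exponents.

c⁶*h⁷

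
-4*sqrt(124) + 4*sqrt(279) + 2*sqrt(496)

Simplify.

4*sqrt(124) = 8*sqrt(31); 4*sqrt(279) = 12*sqrt(31); 2*sqrt(496) = 8*sqrt(31)
Combine: (-8 + 12 + 8)·sqrt(31) = 12*sqrt(31)

12*sqrt(31)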